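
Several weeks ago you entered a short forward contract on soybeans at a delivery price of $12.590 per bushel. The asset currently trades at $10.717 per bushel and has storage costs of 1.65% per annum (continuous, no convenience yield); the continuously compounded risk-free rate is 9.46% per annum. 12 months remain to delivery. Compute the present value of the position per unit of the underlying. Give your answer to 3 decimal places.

$0.558 per bushel

Current fair forward for the remaining 12 months: F = S·e^((r + u)·T), (r + u) = 0.0946 + 0.0165 = 0.1111
F = 10.717 · e^(0.1111 × 12/12) = 10.717 × 1.117507 = 11.9763
Value of long forward = (F − K)·e^(−rT) = (11.9763 − 12.590) · e^(−0.0946·12/12)
= -0.6137 × 0.909737 = -0.558
Short position value = −(long value) = $0.558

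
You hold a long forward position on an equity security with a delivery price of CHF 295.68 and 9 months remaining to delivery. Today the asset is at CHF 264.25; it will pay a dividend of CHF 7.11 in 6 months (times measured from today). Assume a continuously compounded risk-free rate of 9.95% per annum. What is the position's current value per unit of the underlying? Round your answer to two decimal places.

-CHF 16.93

PV(remaining dividends) I = 7.11·e^(−0.0995·6/12) = 6.7649
Current forward F = (S − I)·e^(rT) = (264.25 − 6.7649)·e^(0.0995·9/12) = 257.4851 × 1.077480 = 277.4350
Value (long) = (F − K)·e^(−rT) = (277.4350 − 295.68) × 0.928091 = -16.9330
Value = -CHF 16.93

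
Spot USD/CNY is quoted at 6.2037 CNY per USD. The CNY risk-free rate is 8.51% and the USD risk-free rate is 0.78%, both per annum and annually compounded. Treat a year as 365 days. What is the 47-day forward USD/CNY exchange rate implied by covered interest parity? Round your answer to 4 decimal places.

By covered interest parity, F = S · (1+r_CNY)^T / (1+r_USD)^T
= 6.2037 × 1.010572 / 1.001001 = 6.2037 × 1.009561
F = 6.2630 CNY per USD

6.2630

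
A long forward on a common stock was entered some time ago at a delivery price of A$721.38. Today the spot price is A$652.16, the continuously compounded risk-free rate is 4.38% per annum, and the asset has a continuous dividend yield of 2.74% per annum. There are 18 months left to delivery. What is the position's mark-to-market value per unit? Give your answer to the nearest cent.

-A$49.61

Current fair forward for the remaining 18 months: F = S·e^((r − q)·T), (r − q) = 0.0438 − 0.0274 = 0.0164
F = 652.16 · e^(0.0164 × 18/12) = 652.16 × 1.024905 = 668.4020
Value of long forward = (F − K)·e^(−rT) = (668.4020 − 721.38) · e^(−0.0438·18/12)
= -52.9780 × 0.936412 = -49.61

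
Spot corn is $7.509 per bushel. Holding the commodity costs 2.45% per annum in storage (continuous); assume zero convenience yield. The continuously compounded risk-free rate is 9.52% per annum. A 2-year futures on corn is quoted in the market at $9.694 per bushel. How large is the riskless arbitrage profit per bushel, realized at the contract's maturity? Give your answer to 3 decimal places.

$0.154 per bushel

Fair futures: F* = S·e^(carry·T), with carry = (r + u) = 0.0952 + 0.0245 = 0.1197
F* = 7.509 · e^(0.1197 × 2) = 7.509 · e^0.239400 = 7.509 × 1.270487 = $9.5401
Market $9.694 > fair $9.5401: forward overpriced → cash-and-carry (buy spot, short the forward).
At maturity, profit = |F_mkt − F*| = |9.694 − 9.5401| = $0.154 per bushel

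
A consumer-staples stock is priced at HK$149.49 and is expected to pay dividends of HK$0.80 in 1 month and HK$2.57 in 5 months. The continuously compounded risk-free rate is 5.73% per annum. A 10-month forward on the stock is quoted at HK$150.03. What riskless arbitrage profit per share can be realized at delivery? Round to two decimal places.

HK$3.30 per share

PV(dividends) I = 0.80·e^(−0.0573·1/12) + 2.57·e^(−0.0573·5/12) = 3.3056
Fair forward F* = (S − I)·e^(rT) = (149.49 − 3.3056)·e^0.047750 = 146.1844 × 1.048908 = 153.3340
Market HK$150.03 < fair 153.3340: forward underpriced → reverse cash-and-carry (short the stock, invest proceeds at r, pay the dividends, go long the forward).
Profit at T = |F_mkt − F*| = |150.03 − 153.3340| = HK$3.30 per share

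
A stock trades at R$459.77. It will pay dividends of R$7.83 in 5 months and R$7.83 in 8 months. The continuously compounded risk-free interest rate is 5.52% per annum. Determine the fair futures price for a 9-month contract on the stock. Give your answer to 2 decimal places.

R$463.36

PV(dividends) I = 7.83·e^(−0.0552·5/12) + 7.83·e^(−0.0552·8/12)
I = 7.6520 + 7.5471 = 15.1991
F = (S − I)·e^(rT) = (459.77 − 15.1991) · e^(0.0552·9/12)
= 444.5709 · e^0.041400 = 444.5709 × 1.042269 = R$463.36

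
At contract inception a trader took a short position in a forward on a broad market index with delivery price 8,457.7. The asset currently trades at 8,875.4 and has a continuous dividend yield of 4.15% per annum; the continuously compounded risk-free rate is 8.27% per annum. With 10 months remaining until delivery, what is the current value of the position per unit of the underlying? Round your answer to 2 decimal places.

Current fair forward for the remaining 10 months: F = S·e^((r − q)·T), (r − q) = 0.0827 − 0.0415 = 0.0412
F = 8875.4 · e^(0.0412 × 10/12) = 8875.4 × 1.03492953 = 9185.4136
Value of long forward = (F − K)·e^(−rT) = (9185.4136 − 8457.7) · e^(−0.0827·10/12)
= 727.7136 × 0.93340446 = 679.25
Short position value = −(long value) = -679.25

-679.25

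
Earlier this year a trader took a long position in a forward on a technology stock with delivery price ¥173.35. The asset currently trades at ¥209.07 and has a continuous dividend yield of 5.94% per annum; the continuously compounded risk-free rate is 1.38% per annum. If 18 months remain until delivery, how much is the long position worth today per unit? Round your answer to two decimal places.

¥21.45

Current fair forward for the remaining 18 months: F = S·e^((r − q)·T), (r − q) = 0.0138 − 0.0594 = -0.0456
F = 209.07 · e^(-0.0456 × 18/12) = 209.07 × 0.933887 = 195.2478
Value of long forward = (F − K)·e^(−rT) = (195.2478 − 173.35) · e^(−0.0138·18/12)
= 21.8978 × 0.979513 = 21.45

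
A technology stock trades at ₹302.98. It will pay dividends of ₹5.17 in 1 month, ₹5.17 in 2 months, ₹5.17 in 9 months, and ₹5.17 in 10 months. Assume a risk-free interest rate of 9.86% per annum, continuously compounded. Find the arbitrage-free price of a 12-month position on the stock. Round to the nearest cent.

PV(dividends) I = 5.17·e^(−0.0986·1/12) + 5.17·e^(−0.0986·2/12) + 5.17·e^(−0.0986·9/12) + 5.17·e^(−0.0986·10/12)
I = 5.1277 + 5.0857 + 4.8015 + 4.7622 = 19.7771
F = (S − I)·e^(rT) = (302.98 − 19.7771) · e^(0.0986·12/12)
= 283.2029 · e^0.098600 = 283.2029 × 1.103625 = ₹312.55

₹312.55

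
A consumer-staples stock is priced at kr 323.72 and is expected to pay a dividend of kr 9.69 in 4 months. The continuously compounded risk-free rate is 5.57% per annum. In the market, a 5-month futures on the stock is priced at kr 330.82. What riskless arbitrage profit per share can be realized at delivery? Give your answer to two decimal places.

kr 9.23 per share

PV(dividends) I = 9.69·e^(−0.0557·4/12) = 9.5117
Fair futures F* = (S − I)·e^(rT) = (323.72 − 9.5117)·e^0.023208 = 314.2083 × 1.023479 = 321.5856
Market kr 330.82 > fair 321.5856: forward overpriced → cash-and-carry (borrow at r, buy the stock and collect the dividends, short the forward).
Profit at T = |F_mkt − F*| = |330.82 − 321.5856| = kr 9.23 per share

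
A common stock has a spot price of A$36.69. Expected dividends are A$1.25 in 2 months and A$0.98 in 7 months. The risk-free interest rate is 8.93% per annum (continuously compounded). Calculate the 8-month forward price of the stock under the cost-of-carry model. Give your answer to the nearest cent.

A$36.65

PV(dividends) I = 1.25·e^(−0.0893·2/12) + 0.98·e^(−0.0893·7/12)
I = 1.2315 + 0.9303 = 2.1618
F = (S − I)·e^(rT) = (36.69 − 2.1618) · e^(0.0893·8/12)
= 34.5282 · e^0.059533 = 34.5282 × 1.061341 = A$36.65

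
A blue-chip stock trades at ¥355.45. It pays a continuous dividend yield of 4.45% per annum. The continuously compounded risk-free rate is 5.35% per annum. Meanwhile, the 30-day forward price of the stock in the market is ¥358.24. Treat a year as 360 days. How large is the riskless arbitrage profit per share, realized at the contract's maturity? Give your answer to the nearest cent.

¥2.52 per share

Fair forward: F* = S·e^(carry·T), with carry = (r − q) = 0.0535 − 0.0445 = 0.0090
F* = 355.45 · e^(0.0090 × 30/360) = 355.45 · e^0.000750 = 355.45 × 1.000750 = ¥355.7166
Market ¥358.24 > fair ¥355.7166: forward overpriced → cash-and-carry (buy spot, short the forward).
At maturity, profit = |F_mkt − F*| = |358.24 − 355.7166| = ¥2.52 per share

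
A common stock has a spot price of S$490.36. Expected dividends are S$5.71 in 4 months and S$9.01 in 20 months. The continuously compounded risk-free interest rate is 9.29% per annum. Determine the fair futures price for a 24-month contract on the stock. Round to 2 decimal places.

S$574.52

PV(dividends) I = 5.71·e^(−0.0929·4/12) + 9.01·e^(−0.0929·20/12)
I = 5.5359 + 7.7176 = 13.2535
F = (S − I)·e^(rT) = (490.36 − 13.2535) · e^(0.0929·24/12)
= 477.1065 · e^0.185800 = 477.1065 × 1.204181 = S$574.52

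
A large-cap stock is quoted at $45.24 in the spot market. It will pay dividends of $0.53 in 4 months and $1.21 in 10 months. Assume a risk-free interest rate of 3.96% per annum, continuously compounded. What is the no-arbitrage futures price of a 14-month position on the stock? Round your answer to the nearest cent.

$45.61

PV(dividends) I = 0.53·e^(−0.0396·4/12) + 1.21·e^(−0.0396·10/12)
I = 0.5230 + 1.1707 = 1.6937
F = (S − I)·e^(rT) = (45.24 − 1.6937) · e^(0.0396·14/12)
= 43.5463 · e^0.046200 = 43.5463 × 1.047284 = $45.61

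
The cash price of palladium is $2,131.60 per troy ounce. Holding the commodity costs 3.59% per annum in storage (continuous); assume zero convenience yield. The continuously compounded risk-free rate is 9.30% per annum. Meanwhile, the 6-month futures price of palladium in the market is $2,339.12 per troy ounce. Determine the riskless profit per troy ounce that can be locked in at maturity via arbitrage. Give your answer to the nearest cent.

Fair futures: F* = S·e^(carry·T), with carry = (r + u) = 0.0930 + 0.0359 = 0.1289
F* = 2131.60 · e^(0.1289 × 6/12) = 2131.60 · e^0.06445000 = 2131.60 × 1.06657225 = $2273.5054
Market $2339.12 > fair $2273.5054: forward overpriced → cash-and-carry (buy spot, short the forward).
At maturity, profit = |F_mkt − F*| = |2339.12 − 2273.5054| = $65.61 per troy ounce

$65.61 per troy ounce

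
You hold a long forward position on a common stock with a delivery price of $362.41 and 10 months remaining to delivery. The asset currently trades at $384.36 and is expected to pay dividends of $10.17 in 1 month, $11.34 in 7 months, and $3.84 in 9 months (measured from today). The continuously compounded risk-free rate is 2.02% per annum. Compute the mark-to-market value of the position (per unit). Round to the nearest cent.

PV(remaining dividends) I = 10.17·e^(−0.0202·1/12) + 11.34·e^(−0.0202·7/12) + 3.84·e^(−0.0202·9/12) = 25.1423
Current forward F = (S − I)·e^(rT) = (384.36 − 25.1423)·e^(0.0202·10/12) = 359.2177 × 1.016976 = 365.3158
Value (long) = (F − K)·e^(−rT) = (365.3158 − 362.41) × 0.983308 = 2.8573
Value = $2.86

$2.86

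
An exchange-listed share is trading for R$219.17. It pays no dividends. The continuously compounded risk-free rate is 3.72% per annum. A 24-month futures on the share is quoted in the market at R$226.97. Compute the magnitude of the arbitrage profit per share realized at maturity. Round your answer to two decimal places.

Fair futures: F* = S·e^(carry·T), with carry = r = 0.0372
F* = 219.17 · e^(0.0372 × 24/12) = 219.17 · e^0.074400 = 219.17 × 1.077238 = R$236.0983
Market R$226.97 < fair R$236.0983: forward underpriced → reverse cash-and-carry (short spot, go long the forward).
At maturity, profit = |F_mkt − F*| = |226.97 − 236.0983| = R$9.13 per share

R$9.13 per share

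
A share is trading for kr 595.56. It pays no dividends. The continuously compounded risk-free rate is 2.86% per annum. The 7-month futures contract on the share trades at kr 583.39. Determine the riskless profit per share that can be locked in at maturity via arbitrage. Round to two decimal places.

kr 22.19 per share

Fair futures: F* = S·e^(carry·T), with carry = r = 0.0286
F* = 595.56 · e^(0.0286 × 7/12) = 595.56 · e^0.016683 = 595.56 × 1.016823 = kr 605.5791
Market kr 583.39 < fair kr 605.5791: forward underpriced → reverse cash-and-carry (short spot, go long the forward).
At maturity, profit = |F_mkt − F*| = |583.39 − 605.5791| = kr 22.19 per share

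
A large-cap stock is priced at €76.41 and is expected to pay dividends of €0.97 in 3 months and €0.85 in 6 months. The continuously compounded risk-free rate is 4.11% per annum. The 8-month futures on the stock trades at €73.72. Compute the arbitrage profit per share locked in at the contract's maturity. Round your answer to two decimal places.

€2.97 per share

PV(dividends) I = 0.97·e^(−0.0411·3/12) + 0.85·e^(−0.0411·6/12) = 1.7928
Fair futures F* = (S − I)·e^(rT) = (76.41 − 1.7928)·e^0.027400 = 74.6172 × 1.027779 = 76.6900
Market €73.72 < fair 76.6900: forward underpriced → reverse cash-and-carry (short the stock, invest proceeds at r, pay the dividends, go long the forward).
Profit at T = |F_mkt − F*| = |73.72 − 76.6900| = €2.97 per share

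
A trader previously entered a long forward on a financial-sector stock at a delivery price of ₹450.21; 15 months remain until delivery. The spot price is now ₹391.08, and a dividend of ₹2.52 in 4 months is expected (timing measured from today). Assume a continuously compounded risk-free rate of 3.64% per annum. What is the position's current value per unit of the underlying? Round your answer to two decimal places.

-₹41.59

PV(remaining dividends) I = 2.52·e^(−0.0364·4/12) = 2.4896
Current forward F = (S − I)·e^(rT) = (391.08 − 2.4896)·e^(0.0364·15/12) = 388.5904 × 1.046551 = 406.6797
Value (long) = (F − K)·e^(−rT) = (406.6797 − 450.21) × 0.955520 = -41.5941
Value = -₹41.59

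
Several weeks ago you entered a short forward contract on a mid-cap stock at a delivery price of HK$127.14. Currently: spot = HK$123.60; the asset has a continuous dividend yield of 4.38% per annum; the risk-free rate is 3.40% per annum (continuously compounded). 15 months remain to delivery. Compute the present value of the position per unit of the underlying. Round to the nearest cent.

Current fair forward for the remaining 15 months: F = S·e^((r − q)·T), (r − q) = 0.0340 − 0.0438 = -0.0098
F = 123.60 · e^(-0.0098 × 15/12) = 123.60 × 0.987825 = 122.0952
Value of long forward = (F − K)·e^(−rT) = (122.0952 − 127.14) · e^(−0.0340·15/12)
= -5.0448 × 0.958390 = -4.83
Short position value = −(long value) = HK$4.83

HK$4.83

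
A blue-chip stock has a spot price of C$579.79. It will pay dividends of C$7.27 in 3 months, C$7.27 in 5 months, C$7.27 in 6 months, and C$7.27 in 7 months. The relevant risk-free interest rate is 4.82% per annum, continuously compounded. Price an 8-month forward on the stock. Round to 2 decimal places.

PV(dividends) I = 7.27·e^(−0.0482·3/12) + 7.27·e^(−0.0482·5/12) + 7.27·e^(−0.0482·6/12) + 7.27·e^(−0.0482·7/12)
I = 7.1829 + 7.1255 + 7.0969 + 7.0684 = 28.4737
F = (S − I)·e^(rT) = (579.79 − 28.4737) · e^(0.0482·8/12)
= 551.3163 · e^0.032133 = 551.3163 × 1.032655 = C$569.32

C$569.32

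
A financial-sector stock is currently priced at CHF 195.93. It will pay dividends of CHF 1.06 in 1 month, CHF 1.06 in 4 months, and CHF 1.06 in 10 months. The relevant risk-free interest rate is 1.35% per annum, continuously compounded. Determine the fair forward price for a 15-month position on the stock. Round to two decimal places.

CHF 196.05

PV(dividends) I = 1.06·e^(−0.0135·1/12) + 1.06·e^(−0.0135·4/12) + 1.06·e^(−0.0135·10/12)
I = 1.0588 + 1.0552 + 1.0481 = 3.1621
F = (S − I)·e^(rT) = (195.93 − 3.1621) · e^(0.0135·15/12)
= 192.7679 · e^0.016875 = 192.7679 × 1.017018 = CHF 196.05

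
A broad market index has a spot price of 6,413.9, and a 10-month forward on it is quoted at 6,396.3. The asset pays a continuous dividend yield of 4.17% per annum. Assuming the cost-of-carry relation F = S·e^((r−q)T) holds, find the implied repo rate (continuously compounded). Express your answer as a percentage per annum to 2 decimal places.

3.84%

From F = S·e^((r−q)T): (r − q) = ln(F/S)/T
ln(6396.3/6413.9) = ln(0.997256) = -0.002748
(r − q) = -0.002748 / (10/12) = -0.003298
r = ln(F/S)/T + q = -0.003298 + 0.0417 = 0.038402
r = 3.84%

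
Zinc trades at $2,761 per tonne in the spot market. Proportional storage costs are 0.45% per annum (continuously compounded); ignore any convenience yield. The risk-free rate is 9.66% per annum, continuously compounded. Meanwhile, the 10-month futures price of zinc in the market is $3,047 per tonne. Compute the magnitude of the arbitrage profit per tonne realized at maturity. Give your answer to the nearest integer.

$43 per tonne

Fair futures: F* = S·e^(carry·T), with carry = (r + u) = 0.0966 + 0.0045 = 0.1011
F* = 2761 · e^(0.1011 × 10/12) = 2761 · e^0.084250 = 2761 × 1.087901 = $3003.6947
Market $3047 > fair $3003.6947: forward overpriced → cash-and-carry (buy spot, short the forward).
At maturity, profit = |F_mkt − F*| = |3047 − 3003.6947| = $43 per tonne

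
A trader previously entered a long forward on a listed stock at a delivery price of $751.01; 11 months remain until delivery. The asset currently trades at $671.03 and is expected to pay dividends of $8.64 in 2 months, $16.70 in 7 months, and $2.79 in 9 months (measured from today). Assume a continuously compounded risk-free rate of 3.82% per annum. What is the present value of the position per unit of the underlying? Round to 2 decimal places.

-$81.77

PV(remaining dividends) I = 8.64·e^(−0.0382·2/12) + 16.70·e^(−0.0382·7/12) + 2.79·e^(−0.0382·9/12) = 27.6284
Current forward F = (S − I)·e^(rT) = (671.03 − 27.6284)·e^(0.0382·11/12) = 643.4016 × 1.035637 = 666.3305
Value (long) = (F − K)·e^(−rT) = (666.3305 − 751.01) × 0.965589 = -81.7656
Value = -$81.77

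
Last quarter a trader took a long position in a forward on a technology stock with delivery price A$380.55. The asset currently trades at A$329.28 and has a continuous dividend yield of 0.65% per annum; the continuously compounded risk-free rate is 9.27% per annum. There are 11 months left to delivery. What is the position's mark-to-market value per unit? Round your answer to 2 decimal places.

-A$22.22

Current fair forward for the remaining 11 months: F = S·e^((r − q)·T), (r − q) = 0.0927 − 0.0065 = 0.0862
F = 329.28 · e^(0.0862 × 11/12) = 329.28 × 1.082222 = 356.3541
Value of long forward = (F − K)·e^(−rT) = (356.3541 − 380.55) · e^(−0.0927·11/12)
= -24.1959 × 0.918535 = -22.22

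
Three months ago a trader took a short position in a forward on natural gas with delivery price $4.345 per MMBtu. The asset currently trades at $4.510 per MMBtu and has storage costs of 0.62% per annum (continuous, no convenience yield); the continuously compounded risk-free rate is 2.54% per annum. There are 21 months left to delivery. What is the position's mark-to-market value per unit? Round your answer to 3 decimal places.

Current fair forward for the remaining 21 months: F = S·e^((r + u)·T), (r + u) = 0.0254 + 0.0062 = 0.0316
F = 4.510 · e^(0.0316 × 21/12) = 4.510 × 1.056858 = 4.7664
Value of long forward = (F − K)·e^(−rT) = (4.7664 − 4.345) · e^(−0.0254·21/12)
= 0.4214 × 0.956523 = 0.403
Short position value = −(long value) = -$0.403

-$0.403 per MMBtu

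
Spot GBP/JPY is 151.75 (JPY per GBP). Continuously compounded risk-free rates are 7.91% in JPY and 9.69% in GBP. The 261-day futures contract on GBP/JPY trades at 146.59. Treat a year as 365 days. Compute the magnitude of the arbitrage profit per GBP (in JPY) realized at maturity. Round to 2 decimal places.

Fair futures: F* = S·e^(carry·T), with carry = (r_JPY − r_GBP) = 0.0791 − 0.0969 = -0.0178
F* = 151.75 · e^(-0.0178 × 261/365) = 151.75 · e^-0.012728 = 151.75 × 0.987353 = 149.8308
Market 146.59 < fair 149.8308: forward underpriced → reverse cash-and-carry (short spot, go long the forward).
At maturity, profit = |F_mkt − F*| = |146.59 − 149.8308| = 3.24 per GBP (in JPY)

3.24 per GBP (in JPY)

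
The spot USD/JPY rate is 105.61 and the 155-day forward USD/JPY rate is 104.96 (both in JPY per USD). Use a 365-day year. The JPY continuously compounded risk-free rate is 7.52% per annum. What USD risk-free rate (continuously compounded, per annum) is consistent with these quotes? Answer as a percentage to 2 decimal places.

8.97%

F = S·e^((r_JPY − r_USD)T) ⇒ r_USD = r_JPY − ln(F/S)/T
ln(104.96/105.61) = -0.006174; /(155/365) = -0.014539
r_USD = 0.0752 + 0.014539 = 0.089739
r_USD = 8.97%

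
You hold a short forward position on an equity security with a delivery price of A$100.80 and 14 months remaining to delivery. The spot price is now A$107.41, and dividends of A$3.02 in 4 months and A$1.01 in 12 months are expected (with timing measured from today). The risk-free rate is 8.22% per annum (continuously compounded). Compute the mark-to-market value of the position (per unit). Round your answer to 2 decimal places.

-A$11.96

PV(remaining dividends) I = 3.02·e^(−0.0822·4/12) + 1.01·e^(−0.0822·12/12) = 3.8687
Current forward F = (S − I)·e^(rT) = (107.41 − 3.8687)·e^(0.0822·14/12) = 103.5413 × 1.100649 = 113.9626
Value (long) = (F − K)·e^(−rT) = (113.9626 − 100.80) × 0.908555 = 11.9589
Short position value = −(long value) = -A$11.96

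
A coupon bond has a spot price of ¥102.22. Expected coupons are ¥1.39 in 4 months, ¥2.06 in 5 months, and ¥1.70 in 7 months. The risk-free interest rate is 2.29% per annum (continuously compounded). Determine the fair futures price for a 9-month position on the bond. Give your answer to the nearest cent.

PV(coupons) I = 1.39·e^(−0.0229·4/12) + 2.06·e^(−0.0229·5/12) + 1.70·e^(−0.0229·7/12)
I = 1.3794 + 2.0404 + 1.6774 = 5.0972
F = (S − I)·e^(rT) = (102.22 − 5.0972) · e^(0.0229·9/12)
= 97.1228 · e^0.017175 = 97.1228 × 1.017323 = ¥98.81

¥98.81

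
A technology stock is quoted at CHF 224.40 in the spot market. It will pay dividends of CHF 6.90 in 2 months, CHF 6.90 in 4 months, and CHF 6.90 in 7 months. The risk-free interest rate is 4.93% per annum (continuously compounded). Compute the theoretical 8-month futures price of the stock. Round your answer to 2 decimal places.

CHF 210.88

PV(dividends) I = 6.90·e^(−0.0493·2/12) + 6.90·e^(−0.0493·4/12) + 6.90·e^(−0.0493·7/12)
I = 6.8435 + 6.7875 + 6.7044 = 20.3354
F = (S − I)·e^(rT) = (224.40 − 20.3354) · e^(0.0493·8/12)
= 204.0646 · e^0.032867 = 204.0646 × 1.033413 = CHF 210.88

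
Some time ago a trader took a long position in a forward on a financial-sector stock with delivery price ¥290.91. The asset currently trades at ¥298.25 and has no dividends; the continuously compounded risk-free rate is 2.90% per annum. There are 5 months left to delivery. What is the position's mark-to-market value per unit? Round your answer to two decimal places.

Current fair forward for the remaining 5 months: F = S·e^(r·T), r = 0.0290
F = 298.25 · e^(0.0290 × 5/12) = 298.25 × 1.012157 = 301.8758
Value of long forward = (F − K)·e^(−rT) = (301.8758 − 290.91) · e^(−0.0290·5/12)
= 10.9658 × 0.987989 = 10.83

¥10.83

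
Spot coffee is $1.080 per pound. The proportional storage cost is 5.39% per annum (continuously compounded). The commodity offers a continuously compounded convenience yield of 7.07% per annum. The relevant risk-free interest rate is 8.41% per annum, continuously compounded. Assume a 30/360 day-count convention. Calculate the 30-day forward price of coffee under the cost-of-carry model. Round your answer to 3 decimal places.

$1.086 per pound

Net carry = r + u − y = 0.0841 + 0.0539 − 0.0707 = 0.0673
F = S·e^((r+u−y)T) = 1.080 · e^(0.0673 × 30/360) = 1.080 · e^0.005608
= 1.080 × 1.005624 = $1.086 per pound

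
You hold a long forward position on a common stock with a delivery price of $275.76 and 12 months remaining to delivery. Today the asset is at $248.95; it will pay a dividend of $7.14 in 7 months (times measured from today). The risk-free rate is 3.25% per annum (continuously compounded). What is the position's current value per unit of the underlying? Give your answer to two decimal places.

PV(remaining dividends) I = 7.14·e^(−0.0325·7/12) = 7.0059
Current forward F = (S − I)·e^(rT) = (248.95 − 7.0059)·e^(0.0325·12/12) = 241.9441 × 1.033034 = 249.9365
Value (long) = (F − K)·e^(−rT) = (249.9365 − 275.76) × 0.968022 = -24.9977
Value = -$25.00

-$25.00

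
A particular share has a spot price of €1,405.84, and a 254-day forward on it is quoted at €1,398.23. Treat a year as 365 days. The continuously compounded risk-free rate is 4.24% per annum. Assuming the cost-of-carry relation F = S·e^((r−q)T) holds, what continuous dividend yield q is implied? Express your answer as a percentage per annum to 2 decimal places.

5.02%

From F = S·e^((r−q)T): (r − q) = ln(F/S)/T
ln(1398.23/1405.84) = ln(0.994587) = -0.005428
(r − q) = -0.005428 / (254/365) = -0.007800
q = r − ln(F/S)/T = 0.0424 + 0.007800 = 0.050200
q = 5.02%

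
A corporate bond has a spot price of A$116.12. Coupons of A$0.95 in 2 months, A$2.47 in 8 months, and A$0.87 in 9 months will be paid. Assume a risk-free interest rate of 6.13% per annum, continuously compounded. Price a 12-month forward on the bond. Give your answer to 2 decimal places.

A$119.06

PV(coupons) I = 0.95·e^(−0.0613·2/12) + 2.47·e^(−0.0613·8/12) + 0.87·e^(−0.0613·9/12)
I = 0.9403 + 2.3711 + 0.8309 = 4.1423
F = (S − I)·e^(rT) = (116.12 − 4.1423) · e^(0.0613·12/12)
= 111.9777 · e^0.061300 = 111.9777 × 1.063218 = A$119.06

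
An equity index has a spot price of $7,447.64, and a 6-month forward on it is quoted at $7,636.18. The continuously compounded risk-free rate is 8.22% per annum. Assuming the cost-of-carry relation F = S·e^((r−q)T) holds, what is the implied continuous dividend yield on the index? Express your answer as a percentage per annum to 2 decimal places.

From F = S·e^((r−q)T): (r − q) = ln(F/S)/T
ln(7636.18/7447.64) = ln(1.025315) = 0.025000
(r − q) = 0.025000 / (6/12) = 0.050000
q = r − ln(F/S)/T = 0.0822 − 0.050000 = 0.032200
q = 3.22%

3.22%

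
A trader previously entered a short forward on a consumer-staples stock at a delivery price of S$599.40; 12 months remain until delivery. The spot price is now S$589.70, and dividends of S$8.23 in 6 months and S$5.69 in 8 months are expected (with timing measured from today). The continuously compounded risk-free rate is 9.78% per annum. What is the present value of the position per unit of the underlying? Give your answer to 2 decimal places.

-S$32.98

PV(remaining dividends) I = 8.23·e^(−0.0978·6/12) + 5.69·e^(−0.0978·8/12) = 13.1681
Current forward F = (S − I)·e^(rT) = (589.70 − 13.1681)·e^(0.0978·12/12) = 576.5319 × 1.102742 = 635.7659
Value (long) = (F − K)·e^(−rT) = (635.7659 − 599.40) × 0.906830 = 32.9777
Short position value = −(long value) = -S$32.98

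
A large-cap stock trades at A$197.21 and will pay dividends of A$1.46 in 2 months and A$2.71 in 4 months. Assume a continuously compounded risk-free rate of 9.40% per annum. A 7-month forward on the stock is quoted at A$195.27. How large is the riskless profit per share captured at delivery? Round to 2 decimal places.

A$8.76 per share

PV(dividends) I = 1.46·e^(−0.0940·2/12) + 2.71·e^(−0.0940·4/12) = 4.0637
Fair forward F* = (S − I)·e^(rT) = (197.21 − 4.0637)·e^0.054833 = 193.1463 × 1.056364 = 204.0328
Market A$195.27 < fair 204.0328: forward underpriced → reverse cash-and-carry (short the stock, invest proceeds at r, pay the dividends, go long the forward).
Profit at T = |F_mkt − F*| = |195.27 − 204.0328| = A$8.76 per share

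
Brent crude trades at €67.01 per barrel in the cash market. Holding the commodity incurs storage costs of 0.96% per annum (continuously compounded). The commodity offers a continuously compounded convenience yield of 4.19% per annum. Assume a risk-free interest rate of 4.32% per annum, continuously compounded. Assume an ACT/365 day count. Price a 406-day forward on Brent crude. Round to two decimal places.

Net carry = r + u − y = 0.0432 + 0.0096 − 0.0419 = 0.0109
F = S·e^((r+u−y)T) = 67.01 · e^(0.0109 × 406/365) = 67.01 · e^0.012124
= 67.01 × 1.012198 = €67.83 per barrel

€67.83 per barrel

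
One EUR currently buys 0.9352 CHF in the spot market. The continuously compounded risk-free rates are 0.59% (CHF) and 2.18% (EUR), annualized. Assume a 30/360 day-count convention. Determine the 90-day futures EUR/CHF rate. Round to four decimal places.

0.9315

F = S·e^((r_CHF − r_EUR)T) = 0.9352 · e^((0.0059 − 0.0218) × 90/360)
= 0.9352 · e^-0.003975 = 0.9352 × 0.996033
F = 0.9315 CHF per EUR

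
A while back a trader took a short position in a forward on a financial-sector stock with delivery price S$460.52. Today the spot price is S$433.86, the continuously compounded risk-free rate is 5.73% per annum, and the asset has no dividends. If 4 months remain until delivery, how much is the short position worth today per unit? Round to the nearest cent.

S$17.95

Current fair forward for the remaining 4 months: F = S·e^(r·T), r = 0.0573
F = 433.86 · e^(0.0573 × 4/12) = 433.86 × 1.019284 = 442.2266
Value of long forward = (F − K)·e^(−rT) = (442.2266 − 460.52) · e^(−0.0573·4/12)
= -18.2934 × 0.981081 = -17.95
Short position value = −(long value) = S$17.95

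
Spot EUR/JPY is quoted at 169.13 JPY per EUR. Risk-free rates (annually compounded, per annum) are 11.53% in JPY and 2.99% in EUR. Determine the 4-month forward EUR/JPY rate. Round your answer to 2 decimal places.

By covered interest parity, F = S · (1+r_JPY)^T / (1+r_EUR)^T
= 169.13 × 1.037044 / 1.009869 = 169.13 × 1.026909
F = 173.68 JPY per EUR

173.68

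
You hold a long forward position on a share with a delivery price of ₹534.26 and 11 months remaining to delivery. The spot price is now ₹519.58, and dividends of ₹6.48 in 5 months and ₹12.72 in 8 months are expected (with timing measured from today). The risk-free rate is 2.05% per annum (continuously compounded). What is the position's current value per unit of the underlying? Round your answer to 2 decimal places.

PV(remaining dividends) I = 6.48·e^(−0.0205·5/12) + 12.72·e^(−0.0205·8/12) = 18.9722
Current forward F = (S − I)·e^(rT) = (519.58 − 18.9722)·e^(0.0205·11/12) = 500.6078 × 1.018969 = 510.1038
Value (long) = (F − K)·e^(−rT) = (510.1038 − 534.26) × 0.981384 = -23.7065
Value = -₹23.71

-₹23.71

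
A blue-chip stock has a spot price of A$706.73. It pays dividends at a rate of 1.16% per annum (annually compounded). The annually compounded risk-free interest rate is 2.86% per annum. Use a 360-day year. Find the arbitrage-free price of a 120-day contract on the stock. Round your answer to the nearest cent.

A$710.67

F = S · (1+r)^T / (1+q)^T
= 706.73 × 1.009444 / 1.003852 = 706.73 × 1.005571
F = A$710.67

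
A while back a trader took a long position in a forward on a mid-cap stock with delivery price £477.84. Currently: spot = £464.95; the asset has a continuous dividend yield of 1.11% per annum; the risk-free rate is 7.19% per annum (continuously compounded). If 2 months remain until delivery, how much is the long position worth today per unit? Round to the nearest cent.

-£8.06

Current fair forward for the remaining 2 months: F = S·e^((r − q)·T), (r − q) = 0.0719 − 0.0111 = 0.0608
F = 464.95 · e^(0.0608 × 2/12) = 464.95 × 1.010185 = 469.6855
Value of long forward = (F − K)·e^(−rT) = (469.6855 − 477.84) · e^(−0.0719·2/12)
= -8.1545 × 0.988088 = -8.06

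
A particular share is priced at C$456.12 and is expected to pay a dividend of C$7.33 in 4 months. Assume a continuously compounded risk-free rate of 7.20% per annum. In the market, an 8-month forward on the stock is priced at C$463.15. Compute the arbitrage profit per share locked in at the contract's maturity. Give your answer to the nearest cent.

C$7.89 per share

PV(dividends) I = 7.33·e^(−0.0720·4/12) = 7.1562
Fair forward F* = (S − I)·e^(rT) = (456.12 − 7.1562)·e^0.048000 = 448.9638 × 1.049171 = 471.0398
Market C$463.15 < fair 471.0398: forward underpriced → reverse cash-and-carry (short the stock, invest proceeds at r, pay the dividends, go long the forward).
Profit at T = |F_mkt − F*| = |463.15 − 471.0398| = C$7.89 per share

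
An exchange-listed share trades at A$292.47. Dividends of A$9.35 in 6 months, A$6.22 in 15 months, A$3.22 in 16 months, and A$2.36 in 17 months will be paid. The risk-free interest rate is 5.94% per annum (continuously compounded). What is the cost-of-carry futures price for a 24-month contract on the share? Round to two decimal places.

A$306.85

PV(dividends) I = 9.35·e^(−0.0594·6/12) + 6.22·e^(−0.0594·15/12) + 3.22·e^(−0.0594·16/12) + 2.36·e^(−0.0594·17/12)
I = 9.0764 + 5.7749 + 2.9748 + 2.1695 = 19.9956
F = (S − I)·e^(rT) = (292.47 − 19.9956) · e^(0.0594·24/12)
= 272.4744 · e^0.118800 = 272.4744 × 1.126145 = A$306.85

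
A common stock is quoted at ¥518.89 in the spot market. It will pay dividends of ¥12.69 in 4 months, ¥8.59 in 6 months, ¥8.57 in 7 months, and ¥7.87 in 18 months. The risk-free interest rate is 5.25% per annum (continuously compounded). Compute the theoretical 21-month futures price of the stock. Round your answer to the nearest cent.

PV(dividends) I = 12.69·e^(−0.0525·4/12) + 8.59·e^(−0.0525·6/12) + 8.57·e^(−0.0525·7/12) + 7.87·e^(−0.0525·18/12)
I = 12.4699 + 8.3674 + 8.3115 + 7.2740 = 36.4228
F = (S − I)·e^(rT) = (518.89 − 36.4228) · e^(0.0525·21/12)
= 482.4672 · e^0.091875 = 482.4672 × 1.096228 = ¥528.89

¥528.89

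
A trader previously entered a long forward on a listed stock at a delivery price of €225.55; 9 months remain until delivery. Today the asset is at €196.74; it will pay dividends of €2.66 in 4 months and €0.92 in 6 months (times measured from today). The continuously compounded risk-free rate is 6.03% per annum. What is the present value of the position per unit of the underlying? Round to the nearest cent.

PV(remaining dividends) I = 2.66·e^(−0.0603·4/12) + 0.92·e^(−0.0603·6/12) = 3.4997
Current forward F = (S − I)·e^(rT) = (196.74 − 3.4997)·e^(0.0603·9/12) = 193.2403 × 1.046263 = 202.1802
Value (long) = (F − K)·e^(−rT) = (202.1802 − 225.55) × 0.955782 = -22.3364
Value = -€22.34

-€22.34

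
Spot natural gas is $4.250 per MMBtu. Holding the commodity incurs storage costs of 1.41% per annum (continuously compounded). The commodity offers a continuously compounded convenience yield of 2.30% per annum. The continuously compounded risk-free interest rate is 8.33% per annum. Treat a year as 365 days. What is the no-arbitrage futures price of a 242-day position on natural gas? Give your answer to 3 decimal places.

Net carry = r + u − y = 0.0833 + 0.0141 − 0.0230 = 0.0744
F = S·e^((r+u−y)T) = 4.250 · e^(0.0744 × 242/365) = 4.250 · e^0.049328
= 4.250 × 1.050565 = $4.465 per MMBtu

$4.465 per MMBtu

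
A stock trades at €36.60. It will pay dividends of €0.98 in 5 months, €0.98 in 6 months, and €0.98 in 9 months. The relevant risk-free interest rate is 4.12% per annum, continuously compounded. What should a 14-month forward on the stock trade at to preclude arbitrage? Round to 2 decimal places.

PV(dividends) I = 0.98·e^(−0.0412·5/12) + 0.98·e^(−0.0412·6/12) + 0.98·e^(−0.0412·9/12)
I = 0.9633 + 0.9600 + 0.9502 = 2.8735
F = (S − I)·e^(rT) = (36.60 − 2.8735) · e^(0.0412·14/12)
= 33.7265 · e^0.048067 = 33.7265 × 1.049241 = €35.39

€35.39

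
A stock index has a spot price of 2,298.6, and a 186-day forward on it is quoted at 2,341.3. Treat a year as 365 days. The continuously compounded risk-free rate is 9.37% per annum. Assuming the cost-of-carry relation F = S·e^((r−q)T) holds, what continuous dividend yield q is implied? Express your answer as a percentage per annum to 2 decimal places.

From F = S·e^((r−q)T): (r − q) = ln(F/S)/T
ln(2341.3/2298.6) = ln(1.018577) = 0.018407
(r − q) = 0.018407 / (186/365) = 0.036121
q = r − ln(F/S)/T = 0.0937 − 0.036121 = 0.057579
q = 5.76%

5.76%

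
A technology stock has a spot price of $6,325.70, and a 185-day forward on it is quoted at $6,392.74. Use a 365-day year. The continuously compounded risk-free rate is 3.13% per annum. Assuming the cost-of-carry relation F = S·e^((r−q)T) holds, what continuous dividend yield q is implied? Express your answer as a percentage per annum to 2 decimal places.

1.05%

From F = S·e^((r−q)T): (r − q) = ln(F/S)/T
ln(6392.74/6325.70) = ln(1.010598) = 0.010542
(r − q) = 0.010542 / (185/365) = 0.020799
q = r − ln(F/S)/T = 0.0313 − 0.020799 = 0.010501
q = 1.05%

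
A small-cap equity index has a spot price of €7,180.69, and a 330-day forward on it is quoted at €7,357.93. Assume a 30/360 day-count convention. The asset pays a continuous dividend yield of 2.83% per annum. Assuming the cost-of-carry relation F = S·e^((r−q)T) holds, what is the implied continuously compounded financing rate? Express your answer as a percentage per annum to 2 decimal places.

From F = S·e^((r−q)T): (r − q) = ln(F/S)/T
ln(7357.93/7180.69) = ln(1.024683) = 0.024383
(r − q) = 0.024383 / (330/360) = 0.026600
r = ln(F/S)/T + q = 0.026600 + 0.0283 = 0.054900
r = 5.49%

5.49%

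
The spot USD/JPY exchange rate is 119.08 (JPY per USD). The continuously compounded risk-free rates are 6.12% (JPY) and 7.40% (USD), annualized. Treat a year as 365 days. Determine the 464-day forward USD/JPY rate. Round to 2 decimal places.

F = S·e^((r_JPY − r_USD)T) = 119.08 · e^((0.0612 − 0.0740) × 464/365)
= 119.08 · e^-0.016272 = 119.08 × 0.983860
F = 117.16 JPY per USD

117.16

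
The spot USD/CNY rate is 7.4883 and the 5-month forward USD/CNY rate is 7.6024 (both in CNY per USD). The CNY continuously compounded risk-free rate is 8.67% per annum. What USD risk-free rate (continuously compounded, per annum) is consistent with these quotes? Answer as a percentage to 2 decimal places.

5.04%

F = S·e^((r_CNY − r_USD)T) ⇒ r_USD = r_CNY − ln(F/S)/T
ln(7.6024/7.4883) = 0.015122; /(5/12) = 0.036293
r_USD = 0.0867 − 0.036293 = 0.050407
r_USD = 5.04%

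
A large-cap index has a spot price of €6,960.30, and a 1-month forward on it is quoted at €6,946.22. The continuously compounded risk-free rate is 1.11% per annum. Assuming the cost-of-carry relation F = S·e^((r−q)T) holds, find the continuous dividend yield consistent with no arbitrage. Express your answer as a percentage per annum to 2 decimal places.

3.54%

From F = S·e^((r−q)T): (r − q) = ln(F/S)/T
ln(6946.22/6960.30) = ln(0.997977) = -0.002025
(r − q) = -0.002025 / (1/12) = -0.024300
q = r − ln(F/S)/T = 0.0111 + 0.024300 = 0.035400
q = 3.54%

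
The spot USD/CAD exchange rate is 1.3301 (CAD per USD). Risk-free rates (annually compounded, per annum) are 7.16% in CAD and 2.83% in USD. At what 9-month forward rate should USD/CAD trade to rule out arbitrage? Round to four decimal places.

1.3719

By covered interest parity, F = S · (1+r_CAD)^T / (1+r_USD)^T
= 1.3301 × 1.053233 / 1.021151 = 1.3301 × 1.031417
F = 1.3719 CAD per USD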